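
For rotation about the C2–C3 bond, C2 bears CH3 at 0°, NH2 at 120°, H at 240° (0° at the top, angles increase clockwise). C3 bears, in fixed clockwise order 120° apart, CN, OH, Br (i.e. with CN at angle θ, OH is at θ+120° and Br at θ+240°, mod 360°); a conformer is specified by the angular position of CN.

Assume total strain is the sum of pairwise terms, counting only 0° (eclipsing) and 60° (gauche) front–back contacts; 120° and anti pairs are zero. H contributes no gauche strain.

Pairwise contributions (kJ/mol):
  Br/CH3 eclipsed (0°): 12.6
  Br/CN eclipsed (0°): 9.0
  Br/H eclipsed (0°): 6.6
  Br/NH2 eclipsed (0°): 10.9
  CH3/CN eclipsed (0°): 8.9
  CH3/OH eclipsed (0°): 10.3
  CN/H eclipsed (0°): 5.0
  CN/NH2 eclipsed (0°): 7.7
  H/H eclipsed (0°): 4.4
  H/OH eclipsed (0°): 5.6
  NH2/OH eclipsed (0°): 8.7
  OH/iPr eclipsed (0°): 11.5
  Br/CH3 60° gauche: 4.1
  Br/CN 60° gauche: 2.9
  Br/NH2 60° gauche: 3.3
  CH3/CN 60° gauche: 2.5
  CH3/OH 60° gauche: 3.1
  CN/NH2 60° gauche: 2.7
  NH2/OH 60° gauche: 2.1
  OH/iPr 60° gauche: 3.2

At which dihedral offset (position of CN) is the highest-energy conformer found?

CN at 0° (eclipsed): CH3(0°)/CN(0°) eclipsed 8.9; NH2(120°)/OH(120°) eclipsed 8.7; H(240°)/Br(240°) eclipsed 6.6 → 24.2 kJ/mol.
CN at 60° (staggered): CH3(0°)/CN(60°) gauche 2.5; CH3(0°)/Br(300°) gauche 4.1; NH2(120°)/CN(60°) gauche 2.7; NH2(120°)/OH(180°) gauche 2.1 → 11.4 kJ/mol.
CN at 120° (eclipsed): CH3(0°)/Br(0°) eclipsed 12.6; NH2(120°)/CN(120°) eclipsed 7.7; H(240°)/OH(240°) eclipsed 5.6 → 25.9 kJ/mol.
CN at 180° (staggered): CH3(0°)/OH(300°) gauche 3.1; CH3(0°)/Br(60°) gauche 4.1; NH2(120°)/CN(180°) gauche 2.7; NH2(120°)/Br(60°) gauche 3.3 → 13.2 kJ/mol.
CN at 240° (eclipsed): CH3(0°)/OH(0°) eclipsed 10.3; NH2(120°)/Br(120°) eclipsed 10.9; H(240°)/CN(240°) eclipsed 5.0 → 26.2 kJ/mol.
CN at 300° (staggered): CH3(0°)/CN(300°) gauche 2.5; CH3(0°)/OH(60°) gauche 3.1; NH2(120°)/OH(60°) gauche 2.1; NH2(120°)/Br(180°) gauche 3.3 → 11.0 kJ/mol.
The maximum (26.2 kJ/mol) occurs with CN at 240°.

240°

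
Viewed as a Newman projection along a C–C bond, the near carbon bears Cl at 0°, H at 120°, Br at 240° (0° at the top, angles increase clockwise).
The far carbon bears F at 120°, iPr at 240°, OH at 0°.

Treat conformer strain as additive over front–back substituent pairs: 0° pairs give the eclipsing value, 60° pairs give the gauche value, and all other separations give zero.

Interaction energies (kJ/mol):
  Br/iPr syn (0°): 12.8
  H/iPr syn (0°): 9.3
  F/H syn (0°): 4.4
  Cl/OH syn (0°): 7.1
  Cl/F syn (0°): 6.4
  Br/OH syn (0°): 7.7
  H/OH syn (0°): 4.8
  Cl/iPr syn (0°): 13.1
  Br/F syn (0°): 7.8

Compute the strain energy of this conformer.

24.3 kJ/mol

This conformer (eclipsed): Cl(0°)/OH(0°) eclipsed 7.1; H(120°)/F(120°) eclipsed 4.4; Br(240°)/iPr(240°) eclipsed 12.8 → 24.3 kJ/mol.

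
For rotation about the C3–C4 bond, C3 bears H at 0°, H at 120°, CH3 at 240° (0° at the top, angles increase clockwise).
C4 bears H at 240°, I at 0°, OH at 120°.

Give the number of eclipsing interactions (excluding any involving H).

Every eclipsing pair involves H, so the count is 0.

0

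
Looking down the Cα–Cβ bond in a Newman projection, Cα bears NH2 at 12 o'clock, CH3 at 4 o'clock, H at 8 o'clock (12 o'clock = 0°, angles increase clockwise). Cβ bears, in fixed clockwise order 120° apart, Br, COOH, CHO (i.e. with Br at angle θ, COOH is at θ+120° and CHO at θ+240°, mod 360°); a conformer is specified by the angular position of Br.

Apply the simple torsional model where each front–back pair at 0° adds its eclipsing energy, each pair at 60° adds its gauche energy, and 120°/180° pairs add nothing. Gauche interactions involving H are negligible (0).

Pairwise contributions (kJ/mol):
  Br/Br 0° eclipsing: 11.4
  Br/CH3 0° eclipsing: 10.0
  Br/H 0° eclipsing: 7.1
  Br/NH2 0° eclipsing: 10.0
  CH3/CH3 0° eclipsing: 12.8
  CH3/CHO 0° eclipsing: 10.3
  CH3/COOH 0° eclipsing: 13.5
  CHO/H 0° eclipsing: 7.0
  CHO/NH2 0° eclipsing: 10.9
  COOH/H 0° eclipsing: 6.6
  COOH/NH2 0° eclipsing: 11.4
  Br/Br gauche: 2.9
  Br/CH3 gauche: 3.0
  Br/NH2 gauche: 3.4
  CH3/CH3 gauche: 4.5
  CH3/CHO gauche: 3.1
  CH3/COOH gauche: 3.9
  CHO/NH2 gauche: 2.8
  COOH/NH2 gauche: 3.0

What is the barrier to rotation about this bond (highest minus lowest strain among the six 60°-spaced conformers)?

Br at 0° (eclipsed): NH2–Br eclipsed, CH3–COOH eclipsed, H–CHO eclipsed; 10.0 + 13.5 + 7.0 = 30.5 kJ/mol.
Br at 60° (staggered): NH2–Br gauche, NH2–CHO gauche, CH3–Br gauche, CH3–COOH gauche; 3.4 + 2.8 + 3.0 + 3.9 = 13.1 kJ/mol.
Br at 120° (eclipsed): NH2–CHO eclipsed, CH3–Br eclipsed, H–COOH eclipsed; 10.9 + 10.0 + 6.6 = 27.5 kJ/mol.
Br at 180° (staggered): NH2–COOH gauche, NH2–CHO gauche, CH3–Br gauche, CH3–CHO gauche; 3.0 + 2.8 + 3.0 + 3.1 = 11.9 kJ/mol.
Br at 240° (eclipsed): NH2–COOH eclipsed, CH3–CHO eclipsed, H–Br eclipsed; 11.4 + 10.3 + 7.1 = 28.8 kJ/mol.
Br at 300° (staggered): NH2–Br gauche, NH2–COOH gauche, CH3–COOH gauche, CH3–CHO gauche; 3.4 + 3.0 + 3.9 + 3.1 = 13.4 kJ/mol.
Max at 0° (30.5 kJ/mol), min at 180° (11.9 kJ/mol); barrier = 18.6 kJ/mol.

18.6 kJ/mol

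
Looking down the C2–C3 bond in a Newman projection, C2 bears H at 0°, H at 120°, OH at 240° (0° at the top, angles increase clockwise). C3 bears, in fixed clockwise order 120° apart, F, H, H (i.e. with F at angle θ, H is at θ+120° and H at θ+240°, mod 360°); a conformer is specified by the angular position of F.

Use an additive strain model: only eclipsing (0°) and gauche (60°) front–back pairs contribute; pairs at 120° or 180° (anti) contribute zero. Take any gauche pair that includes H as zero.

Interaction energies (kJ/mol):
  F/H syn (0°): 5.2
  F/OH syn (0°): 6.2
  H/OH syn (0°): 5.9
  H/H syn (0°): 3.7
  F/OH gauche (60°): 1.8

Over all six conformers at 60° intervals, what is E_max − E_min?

F at 0° is eclipsed. H at 0° is eclipsed with F at 0° (5.2); H at 120° is eclipsed with H at 120° (3.7); OH at 240° is eclipsed with H at 240° (5.9). Total 14.8 kJ/mol.
F at 60° (staggered): no non-H gauche contacts → 0.0 kJ/mol.
F at 120° is eclipsed. H at 0° is eclipsed with H at 0° (3.7); H at 120° is eclipsed with F at 120° (5.2); OH at 240° is eclipsed with H at 240° (5.9). Total 14.8 kJ/mol.
F at 180° is staggered. OH at 240° is gauche with F at 180° (1.8). Total 1.8 kJ/mol.
F at 240° is eclipsed. H at 0° is eclipsed with H at 0° (3.7); H at 120° is eclipsed with H at 120° (3.7); OH at 240° is eclipsed with F at 240° (6.2). Total 13.6 kJ/mol.
F at 300° is staggered. OH at 240° is gauche with F at 300° (1.8). Total 1.8 kJ/mol.
Max at 0° (14.8 kJ/mol), min at 60° (0.0 kJ/mol); barrier = 14.8 kJ/mol.

14.8 kJ/mol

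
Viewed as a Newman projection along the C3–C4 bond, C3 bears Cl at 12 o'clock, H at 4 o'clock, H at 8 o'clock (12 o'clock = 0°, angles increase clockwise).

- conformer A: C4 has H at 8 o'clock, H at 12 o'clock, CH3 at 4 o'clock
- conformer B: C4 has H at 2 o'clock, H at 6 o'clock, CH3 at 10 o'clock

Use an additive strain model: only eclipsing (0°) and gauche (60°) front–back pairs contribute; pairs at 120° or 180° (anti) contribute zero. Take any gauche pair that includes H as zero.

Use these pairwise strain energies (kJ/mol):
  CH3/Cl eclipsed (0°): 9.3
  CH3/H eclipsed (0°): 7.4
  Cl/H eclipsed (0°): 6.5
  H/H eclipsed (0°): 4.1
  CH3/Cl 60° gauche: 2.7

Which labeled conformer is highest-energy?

A (eclipsed): Cl(0°)/H(0°) eclipsed 6.5; H(120°)/CH3(120°) eclipsed 7.4; H(240°)/H(240°) eclipsed 4.1 → 18.0 kJ/mol.
B (staggered): Cl(0°)/CH3(300°) gauche 2.7 → 2.7 kJ/mol.
A has the highest total (18.0 kJ/mol).

A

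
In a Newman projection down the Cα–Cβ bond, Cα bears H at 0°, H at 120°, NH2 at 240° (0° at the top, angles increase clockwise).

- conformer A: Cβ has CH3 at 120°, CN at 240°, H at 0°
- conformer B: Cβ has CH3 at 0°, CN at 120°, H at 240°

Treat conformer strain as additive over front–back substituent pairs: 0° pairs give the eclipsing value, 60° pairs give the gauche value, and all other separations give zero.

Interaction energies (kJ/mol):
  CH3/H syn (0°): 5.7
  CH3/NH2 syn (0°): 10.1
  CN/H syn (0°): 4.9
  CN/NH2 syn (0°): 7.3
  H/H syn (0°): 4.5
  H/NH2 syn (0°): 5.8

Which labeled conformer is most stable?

B

A (eclipsed): H–H eclipsed, H–CH3 eclipsed, NH2–CN eclipsed; 4.5 + 5.7 + 7.3 = 17.5 kJ/mol.
B (eclipsed): H–CH3 eclipsed, H–CN eclipsed, NH2–H eclipsed; 5.7 + 4.9 + 5.8 = 16.4 kJ/mol.
B has the lowest total (16.4 kJ/mol).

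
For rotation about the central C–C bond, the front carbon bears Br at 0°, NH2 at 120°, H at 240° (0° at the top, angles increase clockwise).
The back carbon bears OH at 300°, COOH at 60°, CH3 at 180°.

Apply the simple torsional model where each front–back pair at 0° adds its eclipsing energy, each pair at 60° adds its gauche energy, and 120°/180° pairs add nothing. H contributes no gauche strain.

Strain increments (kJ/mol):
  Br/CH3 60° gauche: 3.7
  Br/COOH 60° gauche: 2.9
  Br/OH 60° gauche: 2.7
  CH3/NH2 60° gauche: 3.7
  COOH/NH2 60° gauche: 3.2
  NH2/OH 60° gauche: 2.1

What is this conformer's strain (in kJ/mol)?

This conformer (staggered): Br(0°)/OH(300°) gauche 2.7; Br(0°)/COOH(60°) gauche 2.9; NH2(120°)/COOH(60°) gauche 3.2; NH2(120°)/CH3(180°) gauche 3.7 → 12.5 kJ/mol.

12.5 kJ/mol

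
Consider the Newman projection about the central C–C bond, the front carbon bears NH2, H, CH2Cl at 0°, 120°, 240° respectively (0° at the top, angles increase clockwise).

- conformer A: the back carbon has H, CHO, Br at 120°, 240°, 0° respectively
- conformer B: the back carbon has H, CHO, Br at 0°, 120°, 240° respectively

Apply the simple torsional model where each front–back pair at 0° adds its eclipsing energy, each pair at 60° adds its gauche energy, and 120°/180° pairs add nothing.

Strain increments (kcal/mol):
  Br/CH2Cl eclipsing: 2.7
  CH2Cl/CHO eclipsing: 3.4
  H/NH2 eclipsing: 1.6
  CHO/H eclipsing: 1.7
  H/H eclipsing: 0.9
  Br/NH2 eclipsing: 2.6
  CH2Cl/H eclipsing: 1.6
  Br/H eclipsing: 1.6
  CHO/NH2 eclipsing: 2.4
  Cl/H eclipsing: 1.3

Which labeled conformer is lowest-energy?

B

A (eclipsed): NH2–Br eclipsed, H–H eclipsed, CH2Cl–CHO eclipsed; 2.6 + 0.9 + 3.4 = 6.9 kcal/mol.
B (eclipsed): NH2–H eclipsed, H–CHO eclipsed, CH2Cl–Br eclipsed; 1.6 + 1.7 + 2.7 = 6.0 kcal/mol.
B has the lowest total (6.0 kcal/mol).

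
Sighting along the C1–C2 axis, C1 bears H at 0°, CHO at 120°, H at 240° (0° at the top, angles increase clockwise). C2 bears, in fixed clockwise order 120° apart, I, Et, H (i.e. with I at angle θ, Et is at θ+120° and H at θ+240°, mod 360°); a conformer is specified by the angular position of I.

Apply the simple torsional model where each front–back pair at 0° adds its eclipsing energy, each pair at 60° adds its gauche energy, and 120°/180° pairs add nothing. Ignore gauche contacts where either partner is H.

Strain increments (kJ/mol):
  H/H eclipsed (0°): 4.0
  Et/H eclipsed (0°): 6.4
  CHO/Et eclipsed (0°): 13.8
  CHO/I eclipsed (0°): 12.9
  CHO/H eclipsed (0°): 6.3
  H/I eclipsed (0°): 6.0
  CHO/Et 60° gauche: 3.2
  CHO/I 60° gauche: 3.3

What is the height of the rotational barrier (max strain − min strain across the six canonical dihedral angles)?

20.6 kJ/mol

I at 0° (eclipsed): H–I eclipsed, CHO–Et eclipsed, H–H eclipsed; 6.0 + 13.8 + 4.0 = 23.8 kJ/mol.
I at 60° (staggered): CHO–I gauche, CHO–Et gauche; 3.3 + 3.2 = 6.5 kJ/mol.
I at 120° (eclipsed): H–H eclipsed, CHO–I eclipsed, H–Et eclipsed; 4.0 + 12.9 + 6.4 = 23.3 kJ/mol.
I at 180° (staggered): CHO–I gauche; 3.3 = 3.3 kJ/mol.
I at 240° (eclipsed): H–Et eclipsed, CHO–H eclipsed, H–I eclipsed; 6.4 + 6.3 + 6.0 = 18.7 kJ/mol.
I at 300° (staggered): CHO–Et gauche; 3.2 = 3.2 kJ/mol.
Max at 0° (23.8 kJ/mol), min at 300° (3.2 kJ/mol); barrier = 20.6 kJ/mol.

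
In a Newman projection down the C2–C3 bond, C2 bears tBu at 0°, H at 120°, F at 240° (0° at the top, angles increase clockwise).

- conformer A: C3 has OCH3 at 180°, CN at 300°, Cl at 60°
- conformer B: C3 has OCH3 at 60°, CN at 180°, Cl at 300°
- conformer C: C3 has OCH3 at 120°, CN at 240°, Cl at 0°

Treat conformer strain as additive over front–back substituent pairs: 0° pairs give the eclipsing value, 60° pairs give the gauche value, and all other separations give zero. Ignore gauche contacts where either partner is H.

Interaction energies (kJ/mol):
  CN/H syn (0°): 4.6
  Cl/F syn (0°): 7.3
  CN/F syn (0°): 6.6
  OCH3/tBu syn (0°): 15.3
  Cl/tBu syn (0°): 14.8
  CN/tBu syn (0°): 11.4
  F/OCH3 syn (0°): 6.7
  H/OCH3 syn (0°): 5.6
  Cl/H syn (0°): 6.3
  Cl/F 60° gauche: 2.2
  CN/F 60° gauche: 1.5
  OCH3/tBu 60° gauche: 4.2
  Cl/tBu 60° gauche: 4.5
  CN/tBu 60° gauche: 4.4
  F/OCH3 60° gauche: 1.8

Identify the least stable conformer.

A (staggered): tBu–CN gauche, tBu–Cl gauche, F–OCH3 gauche, F–CN gauche; 4.4 + 4.5 + 1.8 + 1.5 = 12.2 kJ/mol.
B (staggered): tBu–OCH3 gauche, tBu–Cl gauche, F–CN gauche, F–Cl gauche; 4.2 + 4.5 + 1.5 + 2.2 = 12.4 kJ/mol.
C (eclipsed): tBu–Cl eclipsed, H–OCH3 eclipsed, F–CN eclipsed; 14.8 + 5.6 + 6.6 = 27.0 kJ/mol.
C has the highest total (27.0 kJ/mol).

C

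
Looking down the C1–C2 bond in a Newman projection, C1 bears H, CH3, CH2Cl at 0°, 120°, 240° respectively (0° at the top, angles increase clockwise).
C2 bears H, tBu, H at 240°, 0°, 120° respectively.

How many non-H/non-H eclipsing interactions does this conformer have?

0

Every eclipsing pair involves H, so the count is 0.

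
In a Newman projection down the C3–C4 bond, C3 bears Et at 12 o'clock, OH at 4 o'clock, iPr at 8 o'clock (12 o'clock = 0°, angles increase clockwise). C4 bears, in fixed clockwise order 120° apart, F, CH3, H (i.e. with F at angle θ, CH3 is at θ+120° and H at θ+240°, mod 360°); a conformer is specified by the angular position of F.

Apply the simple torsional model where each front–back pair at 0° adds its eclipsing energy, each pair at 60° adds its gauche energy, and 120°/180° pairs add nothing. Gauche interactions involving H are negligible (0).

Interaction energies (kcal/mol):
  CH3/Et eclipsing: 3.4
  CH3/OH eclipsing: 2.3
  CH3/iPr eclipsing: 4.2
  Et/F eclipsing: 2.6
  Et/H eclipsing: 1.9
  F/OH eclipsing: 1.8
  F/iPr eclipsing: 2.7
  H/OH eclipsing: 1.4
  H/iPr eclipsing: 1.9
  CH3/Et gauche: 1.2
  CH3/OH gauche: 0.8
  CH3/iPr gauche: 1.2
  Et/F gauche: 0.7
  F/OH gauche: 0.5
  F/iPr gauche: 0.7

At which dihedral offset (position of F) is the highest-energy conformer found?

F at 0° (eclipsed): Et–F eclipsed, OH–CH3 eclipsed, iPr–H eclipsed; 2.6 + 2.3 + 1.9 = 6.8 kcal/mol.
F at 60° (staggered): Et–F gauche, OH–F gauche, OH–CH3 gauche, iPr–CH3 gauche; 0.7 + 0.5 + 0.8 + 1.2 = 3.2 kcal/mol.
F at 120° (eclipsed): Et–H eclipsed, OH–F eclipsed, iPr–CH3 eclipsed; 1.9 + 1.8 + 4.2 = 7.9 kcal/mol.
F at 180° (staggered): Et–CH3 gauche, OH–F gauche, iPr–F gauche, iPr–CH3 gauche; 1.2 + 0.5 + 0.7 + 1.2 = 3.6 kcal/mol.
F at 240° (eclipsed): Et–CH3 eclipsed, OH–H eclipsed, iPr–F eclipsed; 3.4 + 1.4 + 2.7 = 7.5 kcal/mol.
F at 300° (staggered): Et–F gauche, Et–CH3 gauche, OH–CH3 gauche, iPr–F gauche; 0.7 + 1.2 + 0.8 + 0.7 = 3.4 kcal/mol.
The maximum (7.9 kcal/mol) occurs with F at 120°.

120°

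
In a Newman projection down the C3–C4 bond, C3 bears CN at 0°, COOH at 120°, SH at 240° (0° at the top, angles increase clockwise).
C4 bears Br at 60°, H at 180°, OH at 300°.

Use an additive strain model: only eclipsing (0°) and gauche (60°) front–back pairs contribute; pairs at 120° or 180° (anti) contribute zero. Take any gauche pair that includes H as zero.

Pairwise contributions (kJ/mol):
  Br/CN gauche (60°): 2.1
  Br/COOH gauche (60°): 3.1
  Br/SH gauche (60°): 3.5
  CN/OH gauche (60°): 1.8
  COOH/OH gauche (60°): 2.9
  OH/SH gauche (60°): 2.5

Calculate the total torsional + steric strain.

This conformer (staggered): CN(0°)/Br(60°) gauche 2.1; CN(0°)/OH(300°) gauche 1.8; COOH(120°)/Br(60°) gauche 3.1; SH(240°)/OH(300°) gauche 2.5 → 9.5 kJ/mol.

9.5 kJ/mol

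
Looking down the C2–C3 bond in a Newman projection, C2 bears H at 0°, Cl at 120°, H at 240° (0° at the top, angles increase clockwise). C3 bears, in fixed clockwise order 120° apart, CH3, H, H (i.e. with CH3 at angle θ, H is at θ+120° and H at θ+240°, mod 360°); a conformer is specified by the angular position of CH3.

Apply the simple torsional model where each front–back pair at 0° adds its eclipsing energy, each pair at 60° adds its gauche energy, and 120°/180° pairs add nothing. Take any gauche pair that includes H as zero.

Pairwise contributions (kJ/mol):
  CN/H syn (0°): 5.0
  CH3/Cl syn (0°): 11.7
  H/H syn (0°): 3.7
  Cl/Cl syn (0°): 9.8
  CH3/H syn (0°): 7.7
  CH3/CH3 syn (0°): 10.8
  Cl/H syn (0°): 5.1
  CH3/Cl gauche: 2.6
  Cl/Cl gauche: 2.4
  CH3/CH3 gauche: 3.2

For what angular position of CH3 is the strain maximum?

CH3 at 0° (eclipsed): H–CH3 eclipsed, Cl–H eclipsed, H–H eclipsed; 7.7 + 5.1 + 3.7 = 16.5 kJ/mol.
CH3 at 60° (staggered): Cl–CH3 gauche; 2.6 = 2.6 kJ/mol.
CH3 at 120° (eclipsed): H–H eclipsed, Cl–CH3 eclipsed, H–H eclipsed; 3.7 + 11.7 + 3.7 = 19.1 kJ/mol.
CH3 at 180° (staggered): Cl–CH3 gauche; 2.6 = 2.6 kJ/mol.
CH3 at 240° (eclipsed): H–H eclipsed, Cl–H eclipsed, H–CH3 eclipsed; 3.7 + 5.1 + 7.7 = 16.5 kJ/mol.
CH3 at 300° (staggered): no non-H gauche contacts → 0.0 kJ/mol.
The maximum (19.1 kJ/mol) occurs with CH3 at 120°.

120°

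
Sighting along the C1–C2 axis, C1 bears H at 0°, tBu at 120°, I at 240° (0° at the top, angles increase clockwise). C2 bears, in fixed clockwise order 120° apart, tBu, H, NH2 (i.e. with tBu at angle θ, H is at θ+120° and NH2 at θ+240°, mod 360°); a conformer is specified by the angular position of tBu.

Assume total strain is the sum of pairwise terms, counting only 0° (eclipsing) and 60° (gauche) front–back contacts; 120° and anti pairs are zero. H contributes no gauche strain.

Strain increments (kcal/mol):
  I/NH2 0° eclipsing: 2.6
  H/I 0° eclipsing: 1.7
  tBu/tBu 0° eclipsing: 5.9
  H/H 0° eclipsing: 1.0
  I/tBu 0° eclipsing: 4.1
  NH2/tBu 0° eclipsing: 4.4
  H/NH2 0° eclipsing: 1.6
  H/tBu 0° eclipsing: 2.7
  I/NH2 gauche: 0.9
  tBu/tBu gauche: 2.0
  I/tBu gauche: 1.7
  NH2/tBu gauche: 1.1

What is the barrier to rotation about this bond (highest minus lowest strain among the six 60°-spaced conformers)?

6.6 kcal/mol

tBu at 0° (eclipsed): H–tBu eclipsed, tBu–H eclipsed, I–NH2 eclipsed; 2.7 + 2.7 + 2.6 = 8.0 kcal/mol.
tBu at 60° (staggered): tBu–tBu gauche, I–NH2 gauche; 2.0 + 0.9 = 2.9 kcal/mol.
tBu at 120° (eclipsed): H–NH2 eclipsed, tBu–tBu eclipsed, I–H eclipsed; 1.6 + 5.9 + 1.7 = 9.2 kcal/mol.
tBu at 180° (staggered): tBu–tBu gauche, tBu–NH2 gauche, I–tBu gauche; 2.0 + 1.1 + 1.7 = 4.8 kcal/mol.
tBu at 240° (eclipsed): H–H eclipsed, tBu–NH2 eclipsed, I–tBu eclipsed; 1.0 + 4.4 + 4.1 = 9.5 kcal/mol.
tBu at 300° (staggered): tBu–NH2 gauche, I–tBu gauche, I–NH2 gauche; 1.1 + 1.7 + 0.9 = 3.7 kcal/mol.
Max at 240° (9.5 kcal/mol), min at 60° (2.9 kcal/mol); barrier = 6.6 kcal/mol.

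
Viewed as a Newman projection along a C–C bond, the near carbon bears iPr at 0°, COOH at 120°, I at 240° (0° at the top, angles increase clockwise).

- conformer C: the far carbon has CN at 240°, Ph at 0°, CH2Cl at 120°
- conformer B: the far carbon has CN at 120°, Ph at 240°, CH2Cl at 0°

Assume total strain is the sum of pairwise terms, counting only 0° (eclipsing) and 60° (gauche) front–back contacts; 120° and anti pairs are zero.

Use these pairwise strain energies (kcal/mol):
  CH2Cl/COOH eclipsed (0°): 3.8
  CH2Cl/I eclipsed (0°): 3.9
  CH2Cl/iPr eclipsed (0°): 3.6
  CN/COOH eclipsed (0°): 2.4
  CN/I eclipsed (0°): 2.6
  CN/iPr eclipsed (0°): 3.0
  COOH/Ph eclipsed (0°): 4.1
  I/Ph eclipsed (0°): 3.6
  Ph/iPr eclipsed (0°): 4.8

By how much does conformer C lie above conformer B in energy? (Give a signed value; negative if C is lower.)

+1.6 kcal/mol

C (eclipsed): iPr(0°)/Ph(0°) eclipsed 4.8; COOH(120°)/CH2Cl(120°) eclipsed 3.8; I(240°)/CN(240°) eclipsed 2.6 → 11.2 kcal/mol.
B (eclipsed): iPr(0°)/CH2Cl(0°) eclipsed 3.6; COOH(120°)/CN(120°) eclipsed 2.4; I(240°)/Ph(240°) eclipsed 3.6 → 9.6 kcal/mol.
E(C) − E(B) = 11.2 − 9.6 = +1.6 kcal/mol.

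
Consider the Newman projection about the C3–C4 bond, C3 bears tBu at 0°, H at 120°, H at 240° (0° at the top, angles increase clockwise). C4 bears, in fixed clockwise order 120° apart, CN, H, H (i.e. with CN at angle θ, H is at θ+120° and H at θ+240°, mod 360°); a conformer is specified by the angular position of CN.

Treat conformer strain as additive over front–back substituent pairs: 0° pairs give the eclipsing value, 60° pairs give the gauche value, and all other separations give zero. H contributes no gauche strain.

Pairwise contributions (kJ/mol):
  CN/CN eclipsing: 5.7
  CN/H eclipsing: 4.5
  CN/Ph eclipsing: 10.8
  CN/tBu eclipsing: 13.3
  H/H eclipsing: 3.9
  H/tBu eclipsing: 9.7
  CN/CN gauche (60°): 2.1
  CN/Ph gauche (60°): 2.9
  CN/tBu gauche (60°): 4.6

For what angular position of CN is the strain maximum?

CN at 0° (eclipsed): tBu(0°)/CN(0°) eclipsed 13.3; H(120°)/H(120°) eclipsed 3.9; H(240°)/H(240°) eclipsed 3.9 → 21.1 kJ/mol.
CN at 60° (staggered): tBu(0°)/CN(60°) gauche 4.6 → 4.6 kJ/mol.
CN at 120° (eclipsed): tBu(0°)/H(0°) eclipsed 9.7; H(120°)/CN(120°) eclipsed 4.5; H(240°)/H(240°) eclipsed 3.9 → 18.1 kJ/mol.
CN at 180° (staggered): no non-H gauche contacts → 0.0 kJ/mol.
CN at 240° (eclipsed): tBu(0°)/H(0°) eclipsed 9.7; H(120°)/H(120°) eclipsed 3.9; H(240°)/CN(240°) eclipsed 4.5 → 18.1 kJ/mol.
CN at 300° (staggered): tBu(0°)/CN(300°) gauche 4.6 → 4.6 kJ/mol.
The maximum (21.1 kJ/mol) occurs with CN at 0°.

0°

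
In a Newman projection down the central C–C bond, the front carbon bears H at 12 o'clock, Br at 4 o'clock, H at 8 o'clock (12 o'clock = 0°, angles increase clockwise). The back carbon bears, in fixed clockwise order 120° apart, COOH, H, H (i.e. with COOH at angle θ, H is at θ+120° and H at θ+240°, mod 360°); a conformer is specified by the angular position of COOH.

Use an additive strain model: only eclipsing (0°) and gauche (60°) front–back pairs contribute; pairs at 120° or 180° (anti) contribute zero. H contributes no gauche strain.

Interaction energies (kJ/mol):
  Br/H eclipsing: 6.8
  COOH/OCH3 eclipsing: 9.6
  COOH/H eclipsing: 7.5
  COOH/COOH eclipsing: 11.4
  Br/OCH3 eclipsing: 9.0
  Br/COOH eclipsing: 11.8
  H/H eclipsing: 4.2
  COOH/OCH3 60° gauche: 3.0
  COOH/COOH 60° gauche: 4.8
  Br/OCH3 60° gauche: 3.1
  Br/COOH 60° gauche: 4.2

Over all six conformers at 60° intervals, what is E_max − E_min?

COOH at 0° (eclipsed): H(0°)/COOH(0°) eclipsed 7.5; Br(120°)/H(120°) eclipsed 6.8; H(240°)/H(240°) eclipsed 4.2 → 18.5 kJ/mol.
COOH at 60° (staggered): Br(120°)/COOH(60°) gauche 4.2 → 4.2 kJ/mol.
COOH at 120° (eclipsed): H(0°)/H(0°) eclipsed 4.2; Br(120°)/COOH(120°) eclipsed 11.8; H(240°)/H(240°) eclipsed 4.2 → 20.2 kJ/mol.
COOH at 180° (staggered): Br(120°)/COOH(180°) gauche 4.2 → 4.2 kJ/mol.
COOH at 240° (eclipsed): H(0°)/H(0°) eclipsed 4.2; Br(120°)/H(120°) eclipsed 6.8; H(240°)/COOH(240°) eclipsed 7.5 → 18.5 kJ/mol.
COOH at 300° (staggered): no non-H gauche contacts → 0.0 kJ/mol.
Max at 120° (20.2 kJ/mol), min at 300° (0.0 kJ/mol); barrier = 20.2 kJ/mol.

20.2 kJ/mol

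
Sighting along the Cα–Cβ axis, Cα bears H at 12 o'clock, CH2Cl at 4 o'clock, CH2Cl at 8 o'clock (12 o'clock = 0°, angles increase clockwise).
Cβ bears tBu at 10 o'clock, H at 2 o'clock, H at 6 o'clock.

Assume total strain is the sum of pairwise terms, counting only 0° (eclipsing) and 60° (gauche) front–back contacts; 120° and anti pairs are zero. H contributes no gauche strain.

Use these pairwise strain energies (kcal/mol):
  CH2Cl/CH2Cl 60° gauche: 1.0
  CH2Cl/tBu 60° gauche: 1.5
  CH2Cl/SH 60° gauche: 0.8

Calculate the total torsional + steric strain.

1.5 kcal/mol

This conformer (staggered): CH2Cl–tBu gauche; 1.5 = 1.5 kcal/mol.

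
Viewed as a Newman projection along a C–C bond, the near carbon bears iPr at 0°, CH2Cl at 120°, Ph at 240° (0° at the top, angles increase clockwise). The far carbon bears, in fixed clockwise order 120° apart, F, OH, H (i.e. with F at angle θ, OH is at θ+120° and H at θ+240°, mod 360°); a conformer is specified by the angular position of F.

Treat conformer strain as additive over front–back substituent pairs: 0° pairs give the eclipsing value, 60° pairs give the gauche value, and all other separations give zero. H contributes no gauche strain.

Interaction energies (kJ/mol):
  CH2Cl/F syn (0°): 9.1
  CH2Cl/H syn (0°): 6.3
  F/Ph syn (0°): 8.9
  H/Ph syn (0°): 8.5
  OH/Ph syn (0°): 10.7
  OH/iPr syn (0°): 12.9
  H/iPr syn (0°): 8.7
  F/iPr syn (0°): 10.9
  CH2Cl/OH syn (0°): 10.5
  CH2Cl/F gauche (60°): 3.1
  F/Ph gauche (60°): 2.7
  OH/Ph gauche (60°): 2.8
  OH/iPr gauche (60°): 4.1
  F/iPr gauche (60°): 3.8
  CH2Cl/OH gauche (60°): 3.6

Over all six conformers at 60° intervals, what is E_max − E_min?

17.2 kJ/mol

F at 0° (eclipsed): iPr–F eclipsed, CH2Cl–OH eclipsed, Ph–H eclipsed; 10.9 + 10.5 + 8.5 = 29.9 kJ/mol.
F at 60° (staggered): iPr–F gauche, CH2Cl–F gauche, CH2Cl–OH gauche, Ph–OH gauche; 3.8 + 3.1 + 3.6 + 2.8 = 13.3 kJ/mol.
F at 120° (eclipsed): iPr–H eclipsed, CH2Cl–F eclipsed, Ph–OH eclipsed; 8.7 + 9.1 + 10.7 = 28.5 kJ/mol.
F at 180° (staggered): iPr–OH gauche, CH2Cl–F gauche, Ph–F gauche, Ph–OH gauche; 4.1 + 3.1 + 2.7 + 2.8 = 12.7 kJ/mol.
F at 240° (eclipsed): iPr–OH eclipsed, CH2Cl–H eclipsed, Ph–F eclipsed; 12.9 + 6.3 + 8.9 = 28.1 kJ/mol.
F at 300° (staggered): iPr–F gauche, iPr–OH gauche, CH2Cl–OH gauche, Ph–F gauche; 3.8 + 4.1 + 3.6 + 2.7 = 14.2 kJ/mol.
Max at 0° (29.9 kJ/mol), min at 180° (12.7 kJ/mol); barrier = 17.2 kJ/mol.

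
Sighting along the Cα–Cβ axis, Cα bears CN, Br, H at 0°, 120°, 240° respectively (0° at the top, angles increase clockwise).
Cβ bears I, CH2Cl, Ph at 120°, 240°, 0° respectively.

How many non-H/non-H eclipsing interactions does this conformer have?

Non-H eclipsing pairs: CN(0°)/Ph(0°); Br(120°)/I(120°) — 2 interactions.

2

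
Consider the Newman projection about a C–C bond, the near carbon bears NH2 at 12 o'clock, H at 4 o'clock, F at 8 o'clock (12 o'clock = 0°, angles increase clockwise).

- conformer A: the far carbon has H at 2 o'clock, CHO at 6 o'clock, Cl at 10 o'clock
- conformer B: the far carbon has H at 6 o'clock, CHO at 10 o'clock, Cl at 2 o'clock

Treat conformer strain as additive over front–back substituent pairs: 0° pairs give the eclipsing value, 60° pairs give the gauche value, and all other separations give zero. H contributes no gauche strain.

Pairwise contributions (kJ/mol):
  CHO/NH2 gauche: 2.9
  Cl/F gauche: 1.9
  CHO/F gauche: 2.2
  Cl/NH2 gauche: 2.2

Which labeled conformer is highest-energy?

B

A (staggered): NH2–Cl gauche, F–CHO gauche, F–Cl gauche; 2.2 + 2.2 + 1.9 = 6.3 kJ/mol.
B (staggered): NH2–CHO gauche, NH2–Cl gauche, F–CHO gauche; 2.9 + 2.2 + 2.2 = 7.3 kJ/mol.
B has the highest total (7.3 kJ/mol).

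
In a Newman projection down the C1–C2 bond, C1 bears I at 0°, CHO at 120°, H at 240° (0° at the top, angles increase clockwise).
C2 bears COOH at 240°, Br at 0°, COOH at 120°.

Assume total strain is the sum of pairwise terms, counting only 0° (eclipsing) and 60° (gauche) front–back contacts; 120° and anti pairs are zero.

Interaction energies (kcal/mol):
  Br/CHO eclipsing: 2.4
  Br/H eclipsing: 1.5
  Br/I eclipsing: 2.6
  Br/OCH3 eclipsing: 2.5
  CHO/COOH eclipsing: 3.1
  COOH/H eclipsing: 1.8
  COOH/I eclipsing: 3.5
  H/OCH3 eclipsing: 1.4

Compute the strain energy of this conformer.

7.5 kcal/mol

This conformer (eclipsed): I–Br eclipsed, CHO–COOH eclipsed, H–COOH eclipsed; 2.6 + 3.1 + 1.8 = 7.5 kcal/mol.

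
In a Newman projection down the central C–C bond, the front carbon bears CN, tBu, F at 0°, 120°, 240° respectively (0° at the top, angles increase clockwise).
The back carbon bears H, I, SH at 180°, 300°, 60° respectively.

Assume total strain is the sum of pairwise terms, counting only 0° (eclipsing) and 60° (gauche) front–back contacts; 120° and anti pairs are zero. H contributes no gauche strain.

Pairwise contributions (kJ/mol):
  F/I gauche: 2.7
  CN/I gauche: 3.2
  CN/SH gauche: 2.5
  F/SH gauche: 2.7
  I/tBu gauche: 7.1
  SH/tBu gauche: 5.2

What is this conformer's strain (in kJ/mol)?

13.6 kJ/mol

This conformer (staggered): CN–I gauche, CN–SH gauche, tBu–SH gauche, F–I gauche; 3.2 + 2.5 + 5.2 + 2.7 = 13.6 kJ/mol.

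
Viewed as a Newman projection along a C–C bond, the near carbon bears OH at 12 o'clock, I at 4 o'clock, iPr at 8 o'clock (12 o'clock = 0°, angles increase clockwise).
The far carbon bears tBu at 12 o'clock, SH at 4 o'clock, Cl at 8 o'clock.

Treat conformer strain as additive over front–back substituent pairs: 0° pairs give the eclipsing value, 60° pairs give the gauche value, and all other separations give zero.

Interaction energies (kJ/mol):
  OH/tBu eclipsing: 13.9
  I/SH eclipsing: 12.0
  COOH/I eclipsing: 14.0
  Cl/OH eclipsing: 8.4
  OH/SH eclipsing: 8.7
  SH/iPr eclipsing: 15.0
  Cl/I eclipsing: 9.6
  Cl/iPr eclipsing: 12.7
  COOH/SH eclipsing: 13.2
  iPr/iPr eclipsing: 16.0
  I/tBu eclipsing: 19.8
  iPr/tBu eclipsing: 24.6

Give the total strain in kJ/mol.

This conformer (eclipsed): OH–tBu eclipsed, I–SH eclipsed, iPr–Cl eclipsed; 13.9 + 12.0 + 12.7 = 38.6 kJ/mol.

38.6 kJ/mol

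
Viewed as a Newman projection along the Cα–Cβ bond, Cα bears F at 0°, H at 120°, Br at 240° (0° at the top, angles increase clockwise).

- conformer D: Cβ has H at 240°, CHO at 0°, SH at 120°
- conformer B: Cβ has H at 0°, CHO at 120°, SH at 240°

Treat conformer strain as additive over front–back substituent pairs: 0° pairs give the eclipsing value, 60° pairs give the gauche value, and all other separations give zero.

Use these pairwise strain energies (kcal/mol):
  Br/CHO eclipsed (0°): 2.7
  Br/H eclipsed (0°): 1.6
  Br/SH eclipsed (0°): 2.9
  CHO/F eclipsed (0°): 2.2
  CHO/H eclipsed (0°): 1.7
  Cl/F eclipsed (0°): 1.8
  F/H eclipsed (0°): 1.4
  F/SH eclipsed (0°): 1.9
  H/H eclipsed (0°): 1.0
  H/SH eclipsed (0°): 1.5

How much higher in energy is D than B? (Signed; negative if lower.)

D (eclipsed): F(0°)/CHO(0°) eclipsed 2.2; H(120°)/SH(120°) eclipsed 1.5; Br(240°)/H(240°) eclipsed 1.6 → 5.3 kcal/mol.
B (eclipsed): F(0°)/H(0°) eclipsed 1.4; H(120°)/CHO(120°) eclipsed 1.7; Br(240°)/SH(240°) eclipsed 2.9 → 6.0 kcal/mol.
E(D) − E(B) = 5.3 − 6.0 = -0.7 kcal/mol.

-0.7 kcal/mol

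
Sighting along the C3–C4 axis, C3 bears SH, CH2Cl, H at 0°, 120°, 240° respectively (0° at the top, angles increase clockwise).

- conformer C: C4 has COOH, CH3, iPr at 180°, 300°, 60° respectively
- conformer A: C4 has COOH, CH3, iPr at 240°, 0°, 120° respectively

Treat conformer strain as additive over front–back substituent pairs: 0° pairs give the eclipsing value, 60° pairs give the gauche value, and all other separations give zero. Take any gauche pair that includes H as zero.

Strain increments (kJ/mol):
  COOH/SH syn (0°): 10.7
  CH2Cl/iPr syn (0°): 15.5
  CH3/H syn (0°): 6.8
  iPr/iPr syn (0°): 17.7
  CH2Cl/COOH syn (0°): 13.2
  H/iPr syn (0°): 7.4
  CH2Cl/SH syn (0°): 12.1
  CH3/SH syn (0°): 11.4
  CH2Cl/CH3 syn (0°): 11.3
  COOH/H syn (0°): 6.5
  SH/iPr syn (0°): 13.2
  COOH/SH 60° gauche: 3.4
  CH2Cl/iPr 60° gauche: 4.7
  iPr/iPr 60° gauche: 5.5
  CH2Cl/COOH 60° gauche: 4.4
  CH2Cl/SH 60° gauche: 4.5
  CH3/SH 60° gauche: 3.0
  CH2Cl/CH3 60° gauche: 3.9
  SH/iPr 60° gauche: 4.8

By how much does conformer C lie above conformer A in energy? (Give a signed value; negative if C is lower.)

C (staggered): SH(0°)/CH3(300°) gauche 3.0; SH(0°)/iPr(60°) gauche 4.8; CH2Cl(120°)/COOH(180°) gauche 4.4; CH2Cl(120°)/iPr(60°) gauche 4.7 → 16.9 kJ/mol.
A (eclipsed): SH(0°)/CH3(0°) eclipsed 11.4; CH2Cl(120°)/iPr(120°) eclipsed 15.5; H(240°)/COOH(240°) eclipsed 6.5 → 33.4 kJ/mol.
E(C) − E(A) = 16.9 − 33.4 = -16.5 kJ/mol.

-16.5 kJ/mol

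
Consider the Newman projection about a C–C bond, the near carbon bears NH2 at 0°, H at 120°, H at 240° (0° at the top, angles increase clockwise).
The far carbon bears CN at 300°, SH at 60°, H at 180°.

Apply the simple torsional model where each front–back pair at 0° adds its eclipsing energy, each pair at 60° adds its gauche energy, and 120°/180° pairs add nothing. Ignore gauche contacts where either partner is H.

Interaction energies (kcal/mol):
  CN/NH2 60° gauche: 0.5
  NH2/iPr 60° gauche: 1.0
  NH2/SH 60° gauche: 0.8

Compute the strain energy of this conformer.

This conformer is staggered. NH2 at 0° is gauche with CN at 300° (0.5); NH2 at 0° is gauche with SH at 60° (0.8). Total 1.3 kcal/mol.

1.3 kcal/mol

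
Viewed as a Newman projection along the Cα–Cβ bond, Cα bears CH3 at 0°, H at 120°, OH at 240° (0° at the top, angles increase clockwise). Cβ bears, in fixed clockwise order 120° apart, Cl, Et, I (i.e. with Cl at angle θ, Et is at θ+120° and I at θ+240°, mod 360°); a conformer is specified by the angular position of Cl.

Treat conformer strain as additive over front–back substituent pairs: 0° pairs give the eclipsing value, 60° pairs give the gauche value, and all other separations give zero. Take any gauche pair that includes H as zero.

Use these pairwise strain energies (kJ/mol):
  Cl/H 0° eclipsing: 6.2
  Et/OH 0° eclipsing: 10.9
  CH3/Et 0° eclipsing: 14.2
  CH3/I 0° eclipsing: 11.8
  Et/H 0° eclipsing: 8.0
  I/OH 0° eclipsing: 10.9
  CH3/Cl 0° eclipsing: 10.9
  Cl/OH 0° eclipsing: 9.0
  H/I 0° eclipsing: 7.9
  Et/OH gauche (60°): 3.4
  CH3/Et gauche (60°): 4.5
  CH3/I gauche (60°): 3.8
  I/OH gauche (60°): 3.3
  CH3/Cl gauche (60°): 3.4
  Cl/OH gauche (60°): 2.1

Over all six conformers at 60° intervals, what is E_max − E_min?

17.8 kJ/mol

Cl at 0° (eclipsed): CH3(0°)/Cl(0°) eclipsed 10.9; H(120°)/Et(120°) eclipsed 8.0; OH(240°)/I(240°) eclipsed 10.9 → 29.8 kJ/mol.
Cl at 60° (staggered): CH3(0°)/Cl(60°) gauche 3.4; CH3(0°)/I(300°) gauche 3.8; OH(240°)/Et(180°) gauche 3.4; OH(240°)/I(300°) gauche 3.3 → 13.9 kJ/mol.
Cl at 120° (eclipsed): CH3(0°)/I(0°) eclipsed 11.8; H(120°)/Cl(120°) eclipsed 6.2; OH(240°)/Et(240°) eclipsed 10.9 → 28.9 kJ/mol.
Cl at 180° (staggered): CH3(0°)/Et(300°) gauche 4.5; CH3(0°)/I(60°) gauche 3.8; OH(240°)/Cl(180°) gauche 2.1; OH(240°)/Et(300°) gauche 3.4 → 13.8 kJ/mol.
Cl at 240° (eclipsed): CH3(0°)/Et(0°) eclipsed 14.2; H(120°)/I(120°) eclipsed 7.9; OH(240°)/Cl(240°) eclipsed 9.0 → 31.1 kJ/mol.
Cl at 300° (staggered): CH3(0°)/Cl(300°) gauche 3.4; CH3(0°)/Et(60°) gauche 4.5; OH(240°)/Cl(300°) gauche 2.1; OH(240°)/I(180°) gauche 3.3 → 13.3 kJ/mol.
Max at 240° (31.1 kJ/mol), min at 300° (13.3 kJ/mol); barrier = 17.8 kJ/mol.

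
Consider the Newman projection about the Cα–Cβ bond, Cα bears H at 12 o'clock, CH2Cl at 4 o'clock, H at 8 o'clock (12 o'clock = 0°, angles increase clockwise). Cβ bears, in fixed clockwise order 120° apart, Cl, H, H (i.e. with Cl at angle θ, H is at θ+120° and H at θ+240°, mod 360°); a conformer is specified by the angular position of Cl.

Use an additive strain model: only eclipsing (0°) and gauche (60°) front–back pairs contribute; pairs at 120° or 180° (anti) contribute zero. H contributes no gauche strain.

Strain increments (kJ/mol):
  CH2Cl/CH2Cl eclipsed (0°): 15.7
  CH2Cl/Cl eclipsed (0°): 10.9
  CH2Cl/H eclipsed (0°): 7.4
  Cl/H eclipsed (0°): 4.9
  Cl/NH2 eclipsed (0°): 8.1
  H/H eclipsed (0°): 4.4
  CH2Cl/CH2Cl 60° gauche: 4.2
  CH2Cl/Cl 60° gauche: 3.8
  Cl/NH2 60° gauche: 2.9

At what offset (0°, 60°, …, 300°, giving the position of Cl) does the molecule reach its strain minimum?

300°

Cl at 0° (eclipsed): H(0°)/Cl(0°) eclipsed 4.9; CH2Cl(120°)/H(120°) eclipsed 7.4; H(240°)/H(240°) eclipsed 4.4 → 16.7 kJ/mol.
Cl at 60° (staggered): CH2Cl(120°)/Cl(60°) gauche 3.8 → 3.8 kJ/mol.
Cl at 120° (eclipsed): H(0°)/H(0°) eclipsed 4.4; CH2Cl(120°)/Cl(120°) eclipsed 10.9; H(240°)/H(240°) eclipsed 4.4 → 19.7 kJ/mol.
Cl at 180° (staggered): CH2Cl(120°)/Cl(180°) gauche 3.8 → 3.8 kJ/mol.
Cl at 240° (eclipsed): H(0°)/H(0°) eclipsed 4.4; CH2Cl(120°)/H(120°) eclipsed 7.4; H(240°)/Cl(240°) eclipsed 4.9 → 16.7 kJ/mol.
Cl at 300° (staggered): no non-H gauche contacts → 0.0 kJ/mol.
The minimum (0.0 kJ/mol) occurs with Cl at 300°.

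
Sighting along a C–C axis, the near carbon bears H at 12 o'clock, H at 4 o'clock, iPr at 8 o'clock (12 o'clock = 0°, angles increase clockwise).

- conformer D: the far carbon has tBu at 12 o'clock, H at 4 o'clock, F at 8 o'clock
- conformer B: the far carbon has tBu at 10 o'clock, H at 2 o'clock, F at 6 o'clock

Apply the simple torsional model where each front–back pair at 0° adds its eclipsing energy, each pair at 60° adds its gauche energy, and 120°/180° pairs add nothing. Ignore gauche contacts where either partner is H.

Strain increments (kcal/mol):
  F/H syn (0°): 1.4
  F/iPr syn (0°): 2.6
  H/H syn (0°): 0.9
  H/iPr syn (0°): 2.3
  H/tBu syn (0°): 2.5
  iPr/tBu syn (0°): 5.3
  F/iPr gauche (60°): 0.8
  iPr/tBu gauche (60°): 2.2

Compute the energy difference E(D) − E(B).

+3.0 kcal/mol

D (eclipsed): H(0°)/tBu(0°) eclipsed 2.5; H(120°)/H(120°) eclipsed 0.9; iPr(240°)/F(240°) eclipsed 2.6 → 6.0 kcal/mol.
B (staggered): iPr(240°)/tBu(300°) gauche 2.2; iPr(240°)/F(180°) gauche 0.8 → 3.0 kcal/mol.
E(D) − E(B) = 6.0 − 3.0 = +3.0 kcal/mol.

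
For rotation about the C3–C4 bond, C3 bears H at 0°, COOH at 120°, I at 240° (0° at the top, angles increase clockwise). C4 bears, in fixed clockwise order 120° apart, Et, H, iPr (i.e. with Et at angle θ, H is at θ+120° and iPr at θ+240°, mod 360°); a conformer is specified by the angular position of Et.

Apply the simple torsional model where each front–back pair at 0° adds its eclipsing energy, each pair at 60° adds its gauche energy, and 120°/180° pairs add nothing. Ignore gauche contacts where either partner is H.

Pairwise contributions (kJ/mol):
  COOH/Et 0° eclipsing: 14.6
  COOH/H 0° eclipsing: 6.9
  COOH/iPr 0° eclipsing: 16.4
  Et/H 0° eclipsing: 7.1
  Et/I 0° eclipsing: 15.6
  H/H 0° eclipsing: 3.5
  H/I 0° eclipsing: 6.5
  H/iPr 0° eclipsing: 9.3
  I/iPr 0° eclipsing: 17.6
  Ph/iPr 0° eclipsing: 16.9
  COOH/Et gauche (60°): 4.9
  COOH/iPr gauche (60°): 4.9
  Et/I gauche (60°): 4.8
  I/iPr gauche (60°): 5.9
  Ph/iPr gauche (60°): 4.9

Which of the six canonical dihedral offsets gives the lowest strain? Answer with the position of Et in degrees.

60°

Et at 0° is eclipsed. H at 0° is eclipsed with Et at 0° (7.1); COOH at 120° is eclipsed with H at 120° (6.9); I at 240° is eclipsed with iPr at 240° (17.6). Total 31.6 kJ/mol.
Et at 60° is staggered. COOH at 120° is gauche with Et at 60° (4.9); I at 240° is gauche with iPr at 300° (5.9). Total 10.8 kJ/mol.
Et at 120° is eclipsed. H at 0° is eclipsed with iPr at 0° (9.3); COOH at 120° is eclipsed with Et at 120° (14.6); I at 240° is eclipsed with H at 240° (6.5). Total 30.4 kJ/mol.
Et at 180° is staggered. COOH at 120° is gauche with Et at 180° (4.9); COOH at 120° is gauche with iPr at 60° (4.9); I at 240° is gauche with Et at 180° (4.8). Total 14.6 kJ/mol.
Et at 240° is eclipsed. H at 0° is eclipsed with H at 0° (3.5); COOH at 120° is eclipsed with iPr at 120° (16.4); I at 240° is eclipsed with Et at 240° (15.6). Total 35.5 kJ/mol.
Et at 300° is staggered. COOH at 120° is gauche with iPr at 180° (4.9); I at 240° is gauche with Et at 300° (4.8); I at 240° is gauche with iPr at 180° (5.9). Total 15.6 kJ/mol.
The minimum (10.8 kJ/mol) occurs with Et at 60°.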